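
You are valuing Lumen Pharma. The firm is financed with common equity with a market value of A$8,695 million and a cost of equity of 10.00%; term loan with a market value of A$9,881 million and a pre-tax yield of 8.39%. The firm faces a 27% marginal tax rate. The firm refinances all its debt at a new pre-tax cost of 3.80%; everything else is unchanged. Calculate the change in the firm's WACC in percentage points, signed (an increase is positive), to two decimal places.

Current WACC:
Total capital V = 8695 + 9881 = 18576.
Equity: weight = 8695/18576 = 0.4681; cost = 10%.
Term loan: weight = 9881/18576 = 0.5319; after-tax cost = 8.39% × (1 − 27%) = 6.1247%.
WACC = 0.4681 × 10.0000% + 0.5319 × 6.1247% = 7.9386%.
After the change:
Total capital V = 8695 + 9881 = 18576.
Equity: weight = 8695/18576 = 0.4681; cost = 10%.
Term loan: weight = 9881/18576 = 0.5319; after-tax cost = 3.8% × (1 − 27%) = 2.7740%.
WACC = 0.4681 × 10.0000% + 0.5319 × 2.7740% = 6.1563%.
Change in WACC = 6.1563% − 7.9386% = -1.7823 pp.

-1.78 pp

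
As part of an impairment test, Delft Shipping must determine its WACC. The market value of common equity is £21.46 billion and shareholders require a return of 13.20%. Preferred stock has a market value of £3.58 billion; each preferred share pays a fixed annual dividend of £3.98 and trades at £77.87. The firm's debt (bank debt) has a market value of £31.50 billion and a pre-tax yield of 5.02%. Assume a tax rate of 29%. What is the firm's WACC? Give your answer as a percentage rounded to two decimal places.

7.32%

Cost of preferred: Rp = 3.98 / 77.87 = 5.1111%.
Total capital V = 21.46 + 3.58 + 31.5 = 56.54.
Equity: weight = 21.46/56.54 = 0.3796; cost = 13.2%.
Preferred: weight = 3.58/56.54 = 0.0633; cost = 5.1111%.
Bank debt: weight = 31.5/56.54 = 0.5571; after-tax cost = 5.02% × (1 − 29%) = 3.5642%.
WACC = 0.3796 × 13.2000% + 0.0633 × 5.1111% + 0.5571 × 3.5642% = 7.3195%.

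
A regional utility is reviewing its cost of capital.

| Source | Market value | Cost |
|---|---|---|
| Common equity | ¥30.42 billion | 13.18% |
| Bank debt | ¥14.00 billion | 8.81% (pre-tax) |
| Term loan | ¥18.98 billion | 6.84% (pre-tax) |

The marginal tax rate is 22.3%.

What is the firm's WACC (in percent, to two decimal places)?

9.43%

Total capital V = 30.42 + 14 + 18.98 = 63.4.
Equity: weight = 30.42/63.4 = 0.4798; cost = 13.18%.
Bank debt: weight = 14/63.4 = 0.2208; after-tax cost = 8.81% × (1 − 22.3%) = 6.8454%.
Term loan: weight = 18.98/63.4 = 0.2994; after-tax cost = 6.84% × (1 − 22.3%) = 5.3147%.
WACC = 0.4798 × 13.1800% + 0.2208 × 6.8454% + 0.2994 × 5.3147% = 9.4266%.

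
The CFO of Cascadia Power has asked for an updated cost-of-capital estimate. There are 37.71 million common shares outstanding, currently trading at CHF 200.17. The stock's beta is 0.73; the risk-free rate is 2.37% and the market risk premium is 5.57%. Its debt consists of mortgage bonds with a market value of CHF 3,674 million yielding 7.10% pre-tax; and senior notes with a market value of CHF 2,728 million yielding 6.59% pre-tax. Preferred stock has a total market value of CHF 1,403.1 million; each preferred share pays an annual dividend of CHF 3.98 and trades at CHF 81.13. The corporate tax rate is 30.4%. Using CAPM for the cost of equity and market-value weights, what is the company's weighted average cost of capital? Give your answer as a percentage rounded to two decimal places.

5.61%

Cost of equity via CAPM: Re = 2.37% + 0.73 × 5.57% = 6.4361%.
Cost of preferred: Rp = 3.98 / 81.13 = 4.9057%.
Market value of equity E = 200.17 × 37.71m = 7548.4107m.
Total capital V = 7548.4107 + 1403.1 + 3674 + 2728 = 15353.5107.
Equity: weight = 7548.4107/15353.5107 = 0.4916; cost = 6.4361%.
Preferred: weight = 1403.1/15353.5107 = 0.0914; cost = 4.9057%.
Mortgage bonds: weight = 3674/15353.5107 = 0.2393; after-tax cost = 7.1% × (1 − 30.4%) = 4.9416%.
Senior notes: weight = 2728/15353.5107 = 0.1777; after-tax cost = 6.59% × (1 − 30.4%) = 4.5866%.
WACC = 0.4916 × 6.4361% + 0.0914 × 4.9057% + 0.2393 × 4.9416% + 0.1777 × 4.5866% = 5.6100%.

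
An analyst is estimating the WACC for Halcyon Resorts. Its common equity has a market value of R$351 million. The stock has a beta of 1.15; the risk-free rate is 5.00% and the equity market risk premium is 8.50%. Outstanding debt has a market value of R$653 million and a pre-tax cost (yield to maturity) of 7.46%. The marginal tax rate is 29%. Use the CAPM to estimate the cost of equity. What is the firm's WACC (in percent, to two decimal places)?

8.61%

Cost of equity via CAPM: Re = 5.0% + 1.15 × 8.5% = 14.7750%.
Total capital V = 351 + 653 = 1004.
Equity: weight = 351/1004 = 0.3496; cost = 14.775%.
Debt: weight = 653/1004 = 0.6504; after-tax cost = 7.46% × (1 − 29%) = 5.2966%.
WACC = 0.3496 × 14.7750% + 0.6504 × 5.2966% = 8.6103%.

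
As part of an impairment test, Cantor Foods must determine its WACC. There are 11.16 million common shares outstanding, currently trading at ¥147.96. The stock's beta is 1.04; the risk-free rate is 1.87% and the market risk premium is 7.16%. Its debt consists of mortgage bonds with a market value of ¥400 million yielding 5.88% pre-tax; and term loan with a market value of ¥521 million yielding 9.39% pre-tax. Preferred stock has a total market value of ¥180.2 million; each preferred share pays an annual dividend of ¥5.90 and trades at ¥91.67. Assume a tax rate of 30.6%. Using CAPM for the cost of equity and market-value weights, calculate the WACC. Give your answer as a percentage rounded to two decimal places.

Cost of equity via CAPM: Re = 1.87% + 1.04 × 7.16% = 9.3164%.
Cost of preferred: Rp = 5.9 / 91.67 = 6.4361%.
Market value of equity E = 147.96 × 11.16m = 1651.2336m.
Total capital V = 1651.2336 + 180.2 + 400 + 521 = 2752.4336.
Equity: weight = 1651.2336/2752.4336 = 0.5999; cost = 9.3164%.
Preferred: weight = 180.2/2752.4336 = 0.0655; cost = 6.4361%.
Mortgage bonds: weight = 400/2752.4336 = 0.1453; after-tax cost = 5.88% × (1 − 30.6%) = 4.0807%.
Term loan: weight = 521/2752.4336 = 0.1893; after-tax cost = 9.39% × (1 − 30.6%) = 6.5167%.
WACC = 0.5999 × 9.3164% + 0.0655 × 6.4361% + 0.1453 × 4.0807% + 0.1893 × 6.5167% = 7.8370%.

7.84%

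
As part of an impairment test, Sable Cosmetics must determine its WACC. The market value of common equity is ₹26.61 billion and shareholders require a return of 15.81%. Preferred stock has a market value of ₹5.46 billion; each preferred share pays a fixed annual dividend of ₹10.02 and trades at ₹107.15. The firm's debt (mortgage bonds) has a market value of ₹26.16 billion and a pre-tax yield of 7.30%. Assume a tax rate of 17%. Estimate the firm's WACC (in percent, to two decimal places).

Cost of preferred: Rp = 10.02 / 107.15 = 9.3514%.
Total capital V = 26.61 + 5.46 + 26.16 = 58.23.
Equity: weight = 26.61/58.23 = 0.4570; cost = 15.81%.
Preferred: weight = 5.46/58.23 = 0.0938; cost = 9.3514%.
Mortgage bonds: weight = 26.16/58.23 = 0.4493; after-tax cost = 7.3% × (1 − 17%) = 6.0590%.
WACC = 0.4570 × 15.8100% + 0.0938 × 9.3514% + 0.4493 × 6.0590% = 10.8237%.

10.82%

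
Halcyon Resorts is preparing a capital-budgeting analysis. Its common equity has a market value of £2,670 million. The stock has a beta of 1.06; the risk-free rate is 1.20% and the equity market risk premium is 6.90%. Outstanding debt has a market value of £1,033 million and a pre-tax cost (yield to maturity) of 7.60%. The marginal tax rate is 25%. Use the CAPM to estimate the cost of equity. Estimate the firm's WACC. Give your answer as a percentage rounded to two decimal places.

Cost of equity via CAPM: Re = 1.2% + 1.06 × 6.9% = 8.5140%.
Total capital V = 2670 + 1033 = 3703.
Equity: weight = 2670/3703 = 0.7210; cost = 8.514%.
Debt: weight = 1033/3703 = 0.2790; after-tax cost = 7.6% × (1 − 25%) = 5.7000%.
WACC = 0.7210 × 8.5140% + 0.2790 × 5.7000% = 7.7290%.

7.73%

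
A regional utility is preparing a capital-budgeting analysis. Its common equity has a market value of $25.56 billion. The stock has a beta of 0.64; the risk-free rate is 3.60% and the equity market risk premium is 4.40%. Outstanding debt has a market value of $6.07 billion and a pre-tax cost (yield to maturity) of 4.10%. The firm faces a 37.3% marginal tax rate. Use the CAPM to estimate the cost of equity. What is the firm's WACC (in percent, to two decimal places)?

Cost of equity via CAPM: Re = 3.6% + 0.64 × 4.4% = 6.4160%.
Total capital V = 25.56 + 6.07 = 31.63.
Equity: weight = 25.56/31.63 = 0.8081; cost = 6.416%.
Debt: weight = 6.07/31.63 = 0.1919; after-tax cost = 4.1% × (1 − 37.3%) = 2.5707%.
WACC = 0.8081 × 6.4160% + 0.1919 × 2.5707% = 5.6781%.

5.68%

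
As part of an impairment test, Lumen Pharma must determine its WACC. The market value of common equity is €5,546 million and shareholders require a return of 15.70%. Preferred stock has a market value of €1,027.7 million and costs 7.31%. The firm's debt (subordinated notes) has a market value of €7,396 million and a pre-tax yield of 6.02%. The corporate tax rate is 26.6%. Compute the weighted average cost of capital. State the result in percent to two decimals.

Total capital V = 5546 + 1027.7 + 7396 = 13969.7.
Equity: weight = 5546/13969.7 = 0.3970; cost = 15.7%.
Preferred: weight = 1027.7/13969.7 = 0.0736; cost = 7.31%.
Subordinated notes: weight = 7396/13969.7 = 0.5294; after-tax cost = 6.02% × (1 − 26.6%) = 4.4187%.
WACC = 0.3970 × 15.7000% + 0.0736 × 7.3100% + 0.5294 × 4.4187% = 9.1101%.

9.11%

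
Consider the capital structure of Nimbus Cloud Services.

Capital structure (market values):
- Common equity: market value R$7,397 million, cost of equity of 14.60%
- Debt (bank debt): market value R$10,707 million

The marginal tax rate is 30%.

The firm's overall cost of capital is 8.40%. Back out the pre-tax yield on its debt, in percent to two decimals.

Total capital V = 7397 + 10707 = 18104.
Equity weight = 7397/18104 = 0.4086.
Bank debt weight = 10707/18104 = 0.5914.
Equity contribution = 0.4086 × 14.6% = 5.9653%.
Remaining for debt = 8.4% − 5.9653% = 2.4347%.
Rd × (1 − 30%) × 0.5914 = 2.4347%  ⇒  Rd = 5.8810%.

5.88%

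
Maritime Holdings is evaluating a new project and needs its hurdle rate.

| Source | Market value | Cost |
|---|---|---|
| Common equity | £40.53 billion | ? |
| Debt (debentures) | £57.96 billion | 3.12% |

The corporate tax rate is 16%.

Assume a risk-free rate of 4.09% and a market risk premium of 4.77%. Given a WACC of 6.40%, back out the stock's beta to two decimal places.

1.62

Total capital V = 40.53 + 57.96 = 98.49.
Equity weight = 40.53/98.49 = 0.4115.
Debentures weight = 57.96/98.49 = 0.5885.
Debt contribution = 0.5885 × 3.12% × (1 − 16%) = 1.5423%.
Required equity contribution = 6.4% − 1.5423% = 4.8577%  ⇒  Re = 11.8045%.
CAPM: 11.8045% = 4.09% + β × 4.77%  ⇒  β = 1.6173.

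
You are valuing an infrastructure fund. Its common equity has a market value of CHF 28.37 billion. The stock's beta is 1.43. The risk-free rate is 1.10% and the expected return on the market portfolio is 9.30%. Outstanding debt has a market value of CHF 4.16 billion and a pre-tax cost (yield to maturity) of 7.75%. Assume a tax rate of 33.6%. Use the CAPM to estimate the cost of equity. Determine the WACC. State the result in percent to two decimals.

11.84%

Market risk premium = 9.3% − 1.1% = 8.2%.
Cost of equity via CAPM: Re = 1.1% + 1.43 × 8.2% = 12.8260%.
Total capital V = 28.37 + 4.16 = 32.53.
Equity: weight = 28.37/32.53 = 0.8721; cost = 12.826%.
Debt: weight = 4.16/32.53 = 0.1279; after-tax cost = 7.75% × (1 − 33.6%) = 5.1460%.
WACC = 0.8721 × 12.8260% + 0.1279 × 5.1460% = 11.8439%.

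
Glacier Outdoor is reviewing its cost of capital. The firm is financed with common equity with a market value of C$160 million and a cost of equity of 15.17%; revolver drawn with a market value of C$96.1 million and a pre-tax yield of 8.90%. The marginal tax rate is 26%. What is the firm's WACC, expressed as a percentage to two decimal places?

11.95%

Total capital V = 160 + 96.1 = 256.1.
Equity: weight = 160/256.1 = 0.6248; cost = 15.17%.
Revolver drawn: weight = 96.1/256.1 = 0.3752; after-tax cost = 8.9% × (1 − 26%) = 6.5860%.
WACC = 0.6248 × 15.1700% + 0.3752 × 6.5860% = 11.9489%.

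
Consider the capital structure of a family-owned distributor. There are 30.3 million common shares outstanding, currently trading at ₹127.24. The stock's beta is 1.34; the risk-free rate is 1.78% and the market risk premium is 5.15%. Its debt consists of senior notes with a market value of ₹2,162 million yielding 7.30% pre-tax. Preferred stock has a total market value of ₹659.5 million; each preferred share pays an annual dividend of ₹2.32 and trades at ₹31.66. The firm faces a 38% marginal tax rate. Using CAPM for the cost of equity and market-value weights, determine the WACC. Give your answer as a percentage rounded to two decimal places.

Cost of equity via CAPM: Re = 1.78% + 1.34 × 5.15% = 8.6810%.
Cost of preferred: Rp = 2.32 / 31.66 = 7.3279%.
Market value of equity E = 127.24 × 30.3m = 3855.372m.
Total capital V = 3855.372 + 659.5 + 2162 = 6676.872.
Equity: weight = 3855.372/6676.872 = 0.5774; cost = 8.681%.
Preferred: weight = 659.5/6676.872 = 0.0988; cost = 7.3279%.
Senior notes: weight = 2162/6676.872 = 0.3238; after-tax cost = 7.3% × (1 − 38%) = 4.5260%.
WACC = 0.5774 × 8.6810% + 0.0988 × 7.3279% + 0.3238 × 4.5260% = 7.2019%.

7.20%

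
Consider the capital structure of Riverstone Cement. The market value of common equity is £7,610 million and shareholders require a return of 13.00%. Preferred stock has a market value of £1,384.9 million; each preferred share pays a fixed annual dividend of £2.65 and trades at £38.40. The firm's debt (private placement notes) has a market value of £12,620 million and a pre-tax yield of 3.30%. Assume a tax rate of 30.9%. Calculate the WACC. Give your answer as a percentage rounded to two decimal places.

Cost of preferred: Rp = 2.65 / 38.4 = 6.9010%.
Total capital V = 7610 + 1384.9 + 12620 = 21614.9.
Equity: weight = 7610/21614.9 = 0.3521; cost = 13%.
Preferred: weight = 1384.9/21614.9 = 0.0641; cost = 6.901%.
Private placement notes: weight = 12620/21614.9 = 0.5839; after-tax cost = 3.3% × (1 − 30.9%) = 2.2803%.
WACC = 0.3521 × 13.0000% + 0.0641 × 6.9010% + 0.5839 × 2.2803% = 6.3505%.

6.35%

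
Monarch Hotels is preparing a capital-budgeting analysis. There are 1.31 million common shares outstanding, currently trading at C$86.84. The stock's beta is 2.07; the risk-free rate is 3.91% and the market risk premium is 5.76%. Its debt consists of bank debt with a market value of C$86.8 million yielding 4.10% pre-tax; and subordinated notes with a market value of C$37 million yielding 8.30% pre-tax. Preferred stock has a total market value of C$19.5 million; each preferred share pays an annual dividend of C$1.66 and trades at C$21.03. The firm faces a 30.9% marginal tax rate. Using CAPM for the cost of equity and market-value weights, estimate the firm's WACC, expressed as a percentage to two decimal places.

9.39%

Cost of equity via CAPM: Re = 3.91% + 2.07 × 5.76% = 15.8332%.
Cost of preferred: Rp = 1.66 / 21.03 = 7.8935%.
Market value of equity E = 86.84 × 1.31m = 113.7604m.
Total capital V = 113.7604 + 19.5 + 86.8 + 37 = 257.0604.
Equity: weight = 113.7604/257.0604 = 0.4425; cost = 15.8332%.
Preferred: weight = 19.5/257.0604 = 0.0759; cost = 7.8935%.
Bank debt: weight = 86.8/257.0604 = 0.3377; after-tax cost = 4.1% × (1 − 30.9%) = 2.8331%.
Subordinated notes: weight = 37/257.0604 = 0.1439; after-tax cost = 8.3% × (1 − 30.9%) = 5.7353%.
WACC = 0.4425 × 15.8332% + 0.0759 × 7.8935% + 0.3377 × 2.8331% + 0.1439 × 5.7353% = 9.3878%.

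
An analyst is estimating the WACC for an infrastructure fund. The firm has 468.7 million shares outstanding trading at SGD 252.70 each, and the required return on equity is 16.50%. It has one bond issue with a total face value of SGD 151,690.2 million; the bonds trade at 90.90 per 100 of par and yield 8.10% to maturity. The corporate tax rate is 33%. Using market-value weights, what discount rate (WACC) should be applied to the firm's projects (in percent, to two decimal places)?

Market value of equity E = 252.7 × 468.7m = 118440.49m. Market value of debt D = 151690.2m × 90.9/100 = 137886.3918m.
Total capital V = 118440.49 + 137886.3918 = 256326.8818.
Equity: weight = 118440.49/256326.8818 = 0.4621; cost = 16.5%.
Bonds outstanding: weight = 137886.3918/256326.8818 = 0.5379; after-tax cost = 8.1% × (1 − 33%) = 5.4270%.
WACC = 0.4621 × 16.5000% + 0.5379 × 5.4270% = 10.5435%.

10.54%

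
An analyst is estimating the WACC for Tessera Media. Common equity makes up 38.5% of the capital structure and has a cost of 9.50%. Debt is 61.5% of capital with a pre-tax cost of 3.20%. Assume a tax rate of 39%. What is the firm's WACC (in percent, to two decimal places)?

4.86%

After-tax cost of debt = 3.2% × (1 − 39%) = 1.9520%.
WACC = 0.385 × 9.5000% + 0.615 × 1.9520% = 4.8580%.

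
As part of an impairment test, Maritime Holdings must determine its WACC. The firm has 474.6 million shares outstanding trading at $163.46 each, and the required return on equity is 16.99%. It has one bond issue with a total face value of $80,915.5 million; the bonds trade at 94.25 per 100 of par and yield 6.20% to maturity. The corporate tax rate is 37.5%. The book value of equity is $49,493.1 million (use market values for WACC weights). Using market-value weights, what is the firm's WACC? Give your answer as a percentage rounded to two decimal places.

Market value of equity E = 163.46 × 474.6m = 77578.116m. Market value of debt D = 80915.5m × 94.25/100 = 76262.85875m.
Total capital V = 77578.116 + 76262.85875 = 153840.97475.
Equity: weight = 77578.116/153840.97475 = 0.5043; cost = 16.99%.
Bonds outstanding: weight = 76262.85875/153840.97475 = 0.4957; after-tax cost = 6.2% × (1 − 37.5%) = 3.8750%.
WACC = 0.5043 × 16.9900% + 0.4957 × 3.8750% = 10.4886%.

10.49%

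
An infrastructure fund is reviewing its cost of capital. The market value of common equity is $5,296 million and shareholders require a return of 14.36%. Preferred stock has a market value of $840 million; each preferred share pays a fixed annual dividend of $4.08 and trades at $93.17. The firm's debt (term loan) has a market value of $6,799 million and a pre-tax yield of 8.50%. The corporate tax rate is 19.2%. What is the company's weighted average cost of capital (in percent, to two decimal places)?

9.77%

Cost of preferred: Rp = 4.08 / 93.17 = 4.3791%.
Total capital V = 5296 + 840 + 6799 = 12935.
Equity: weight = 5296/12935 = 0.4094; cost = 14.36%.
Preferred: weight = 840/12935 = 0.0649; cost = 4.3791%.
Term loan: weight = 6799/12935 = 0.5256; after-tax cost = 8.5% × (1 − 19.2%) = 6.8680%.
WACC = 0.4094 × 14.3600% + 0.0649 × 4.3791% + 0.5256 × 6.8680% = 9.7738%.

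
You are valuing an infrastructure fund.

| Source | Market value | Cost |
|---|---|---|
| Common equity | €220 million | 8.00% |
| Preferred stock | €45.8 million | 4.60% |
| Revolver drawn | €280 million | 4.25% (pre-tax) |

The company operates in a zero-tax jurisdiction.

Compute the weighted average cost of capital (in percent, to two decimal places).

5.79%

Total capital V = 220 + 45.8 + 280 = 545.8.
Equity: weight = 220/545.8 = 0.4031; cost = 8%.
Preferred: weight = 45.8/545.8 = 0.0839; cost = 4.6%.
Revolver drawn: weight = 280/545.8 = 0.5130; after-tax cost = 4.25% × (1 − 0%) = 4.2500%.
WACC = 0.4031 × 8.0000% + 0.0839 × 4.6000% + 0.5130 × 4.2500% = 5.7909%.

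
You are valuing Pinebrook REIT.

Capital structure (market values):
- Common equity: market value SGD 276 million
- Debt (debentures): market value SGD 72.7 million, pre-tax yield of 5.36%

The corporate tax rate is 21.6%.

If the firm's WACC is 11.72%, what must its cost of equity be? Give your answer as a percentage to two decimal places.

13.70%

Total capital V = 276 + 72.7 = 348.7.
Equity weight = 276/348.7 = 0.7915.
Debentures weight = 72.7/348.7 = 0.2085.
Debt contribution = 0.2085 × 5.36% × (1 − 21.6%) = 0.8761%.
Required equity contribution = 11.72% − 0.8761% = 10.8439%.
Re = 10.8439% / 0.7915 = 13.7002%.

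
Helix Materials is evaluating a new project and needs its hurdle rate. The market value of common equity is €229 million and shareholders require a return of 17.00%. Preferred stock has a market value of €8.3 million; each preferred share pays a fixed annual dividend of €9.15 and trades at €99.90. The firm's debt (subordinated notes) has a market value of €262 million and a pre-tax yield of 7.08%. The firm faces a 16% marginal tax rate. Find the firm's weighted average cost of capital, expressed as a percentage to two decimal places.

11.07%

Cost of preferred: Rp = 9.15 / 99.9 = 9.1592%.
Total capital V = 229 + 8.3 + 262 = 499.3.
Equity: weight = 229/499.3 = 0.4586; cost = 17%.
Preferred: weight = 8.3/499.3 = 0.0166; cost = 9.1592%.
Subordinated notes: weight = 262/499.3 = 0.5247; after-tax cost = 7.08% × (1 − 16%) = 5.9472%.
WACC = 0.4586 × 17.0000% + 0.0166 × 9.1592% + 0.5247 × 5.9472% = 11.0699%.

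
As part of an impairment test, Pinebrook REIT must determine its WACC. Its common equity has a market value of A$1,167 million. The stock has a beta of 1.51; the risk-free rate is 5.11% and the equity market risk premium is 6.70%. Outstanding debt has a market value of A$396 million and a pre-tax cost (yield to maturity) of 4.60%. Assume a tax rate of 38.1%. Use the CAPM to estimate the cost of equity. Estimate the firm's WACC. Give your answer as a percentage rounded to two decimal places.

Cost of equity via CAPM: Re = 5.11% + 1.51 × 6.7% = 15.2270%.
Total capital V = 1167 + 396 = 1563.
Equity: weight = 1167/1563 = 0.7466; cost = 15.227%.
Debt: weight = 396/1563 = 0.2534; after-tax cost = 4.6% × (1 − 38.1%) = 2.8474%.
WACC = 0.7466 × 15.2270% + 0.2534 × 2.8474% = 12.0905%.

12.09%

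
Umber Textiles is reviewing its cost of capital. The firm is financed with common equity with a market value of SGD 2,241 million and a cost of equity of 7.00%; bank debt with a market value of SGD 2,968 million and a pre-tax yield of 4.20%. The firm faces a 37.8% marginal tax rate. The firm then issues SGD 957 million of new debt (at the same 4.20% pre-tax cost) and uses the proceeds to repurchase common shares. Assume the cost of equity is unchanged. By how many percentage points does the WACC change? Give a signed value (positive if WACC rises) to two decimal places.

-0.81 pp

Current WACC:
Total capital V = 2241 + 2968 = 5209.
Equity: weight = 2241/5209 = 0.4302; cost = 7%.
Bank debt: weight = 2968/5209 = 0.5698; after-tax cost = 4.2% × (1 − 37.8%) = 2.6124%.
WACC = 0.4302 × 7.0000% + 0.5698 × 2.6124% = 4.5000%.
After the change:
Total capital V = 1284 + 3925 = 5209.
Equity: weight = 1284/5209 = 0.2465; cost = 7%.
Bank debt: weight = 3925/5209 = 0.7535; after-tax cost = 4.2% × (1 − 37.8%) = 2.6124%.
WACC = 0.2465 × 7.0000% + 0.7535 × 2.6124% = 3.6939%.
Change in WACC = 3.6939% − 4.5000% = -0.8061 pp.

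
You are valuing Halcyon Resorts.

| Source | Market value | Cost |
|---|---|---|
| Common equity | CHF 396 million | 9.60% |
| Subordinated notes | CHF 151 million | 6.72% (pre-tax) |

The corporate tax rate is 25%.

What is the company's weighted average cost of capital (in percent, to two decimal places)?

Total capital V = 396 + 151 = 547.
Equity: weight = 396/547 = 0.7239; cost = 9.6%.
Subordinated notes: weight = 151/547 = 0.2761; after-tax cost = 6.72% × (1 − 25%) = 5.0400%.
WACC = 0.7239 × 9.6000% + 0.2761 × 5.0400% = 8.3412%.

8.34%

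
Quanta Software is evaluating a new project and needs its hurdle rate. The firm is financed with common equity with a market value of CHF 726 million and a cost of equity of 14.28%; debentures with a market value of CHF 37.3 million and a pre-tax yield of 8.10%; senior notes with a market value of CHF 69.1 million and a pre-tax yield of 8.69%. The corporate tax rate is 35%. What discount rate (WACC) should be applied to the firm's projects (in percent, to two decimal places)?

13.16%

Total capital V = 726 + 37.3 + 69.1 = 832.4.
Equity: weight = 726/832.4 = 0.8722; cost = 14.28%.
Debentures: weight = 37.3/832.4 = 0.0448; after-tax cost = 8.1% × (1 − 35%) = 5.2650%.
Senior notes: weight = 69.1/832.4 = 0.0830; after-tax cost = 8.69% × (1 − 35%) = 5.6485%.
WACC = 0.8722 × 14.2800% + 0.0448 × 5.2650% + 0.0830 × 5.6485% = 13.1595%.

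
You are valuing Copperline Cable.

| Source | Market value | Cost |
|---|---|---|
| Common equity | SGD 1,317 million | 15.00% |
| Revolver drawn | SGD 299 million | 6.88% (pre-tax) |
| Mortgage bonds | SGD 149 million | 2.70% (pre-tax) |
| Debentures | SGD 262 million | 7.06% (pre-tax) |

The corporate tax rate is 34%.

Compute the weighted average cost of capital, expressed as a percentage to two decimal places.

11.15%

Total capital V = 1317 + 299 + 149 + 262 = 2027.
Equity: weight = 1317/2027 = 0.6497; cost = 15%.
Revolver drawn: weight = 299/2027 = 0.1475; after-tax cost = 6.88% × (1 − 34%) = 4.5408%.
Mortgage bonds: weight = 149/2027 = 0.0735; after-tax cost = 2.7% × (1 − 34%) = 1.7820%.
Debentures: weight = 262/2027 = 0.1293; after-tax cost = 7.06% × (1 − 34%) = 4.6596%.
WACC = 0.6497 × 15.0000% + 0.1475 × 4.5408% + 0.0735 × 1.7820% + 0.1293 × 4.6596% = 11.1490%.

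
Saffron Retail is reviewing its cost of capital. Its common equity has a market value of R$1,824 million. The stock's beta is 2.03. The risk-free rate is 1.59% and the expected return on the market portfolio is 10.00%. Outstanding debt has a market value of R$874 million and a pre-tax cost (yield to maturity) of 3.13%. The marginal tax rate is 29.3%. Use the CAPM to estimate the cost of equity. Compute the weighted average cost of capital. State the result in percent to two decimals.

13.33%

Market risk premium = 10.0% − 1.59% = 8.41%.
Cost of equity via CAPM: Re = 1.59% + 2.03 × 8.41% = 18.6623%.
Total capital V = 1824 + 874 = 2698.
Equity: weight = 1824/2698 = 0.6761; cost = 18.6623%.
Debt: weight = 874/2698 = 0.3239; after-tax cost = 3.13% × (1 − 29.3%) = 2.2129%.
WACC = 0.6761 × 18.6623% + 0.3239 × 2.2129% = 13.3336%.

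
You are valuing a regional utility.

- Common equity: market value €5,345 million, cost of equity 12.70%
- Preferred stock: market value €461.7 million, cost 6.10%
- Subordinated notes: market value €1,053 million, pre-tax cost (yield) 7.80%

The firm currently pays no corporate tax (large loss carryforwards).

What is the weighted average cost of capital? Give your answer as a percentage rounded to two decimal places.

11.50%

Total capital V = 5345 + 461.7 + 1053 = 6859.7.
Equity: weight = 5345/6859.7 = 0.7792; cost = 12.7%.
Preferred: weight = 461.7/6859.7 = 0.0673; cost = 6.1%.
Subordinated notes: weight = 1053/6859.7 = 0.1535; after-tax cost = 7.8% × (1 − 0%) = 7.8000%.
WACC = 0.7792 × 12.7000% + 0.0673 × 6.1000% + 0.1535 × 7.8000% = 11.5036%.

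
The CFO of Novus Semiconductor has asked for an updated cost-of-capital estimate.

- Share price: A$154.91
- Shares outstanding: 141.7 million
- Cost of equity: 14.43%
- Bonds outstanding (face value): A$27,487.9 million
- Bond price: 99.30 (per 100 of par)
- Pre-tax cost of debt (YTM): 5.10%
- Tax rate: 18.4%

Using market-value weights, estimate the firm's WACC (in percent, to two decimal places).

Market value of equity E = 154.91 × 141.7m = 21950.747m. Market value of debt D = 27487.9m × 99.3/100 = 27295.4847m.
Total capital V = 21950.747 + 27295.4847 = 49246.2317.
Equity: weight = 21950.747/49246.2317 = 0.4457; cost = 14.43%.
Bonds outstanding: weight = 27295.4847/49246.2317 = 0.5543; after-tax cost = 5.1% × (1 − 18.4%) = 4.1616%.
WACC = 0.4457 × 14.4300% + 0.5543 × 4.1616% = 8.7386%.

8.74%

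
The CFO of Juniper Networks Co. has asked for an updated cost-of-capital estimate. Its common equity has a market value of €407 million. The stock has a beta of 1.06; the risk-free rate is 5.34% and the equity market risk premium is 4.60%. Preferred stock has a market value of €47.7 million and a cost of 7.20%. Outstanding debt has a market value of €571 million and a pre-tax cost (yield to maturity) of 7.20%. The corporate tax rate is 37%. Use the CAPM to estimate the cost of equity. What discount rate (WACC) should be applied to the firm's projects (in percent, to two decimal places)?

Cost of equity via CAPM: Re = 5.34% + 1.06 × 4.6% = 10.2160%.
Total capital V = 407 + 47.7 + 571 = 1025.7.
Equity: weight = 407/1025.7 = 0.3968; cost = 10.216%.
Preferred: weight = 47.7/1025.7 = 0.0465; cost = 7.2%.
Debt: weight = 571/1025.7 = 0.5567; after-tax cost = 7.2% × (1 − 37%) = 4.5360%.
WACC = 0.3968 × 10.2160% + 0.0465 × 7.2000% + 0.5567 × 4.5360% = 6.9137%.

6.91%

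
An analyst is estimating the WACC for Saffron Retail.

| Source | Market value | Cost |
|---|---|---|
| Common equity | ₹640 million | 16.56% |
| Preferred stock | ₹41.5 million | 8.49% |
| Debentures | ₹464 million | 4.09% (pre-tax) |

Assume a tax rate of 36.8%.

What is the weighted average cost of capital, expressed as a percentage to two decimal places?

10.61%

Total capital V = 640 + 41.5 + 464 = 1145.5.
Equity: weight = 640/1145.5 = 0.5587; cost = 16.56%.
Preferred: weight = 41.5/1145.5 = 0.0362; cost = 8.49%.
Debentures: weight = 464/1145.5 = 0.4051; after-tax cost = 4.09% × (1 − 36.8%) = 2.5849%.
WACC = 0.5587 × 16.5600% + 0.0362 × 8.4900% + 0.4051 × 2.5849% = 10.6068%.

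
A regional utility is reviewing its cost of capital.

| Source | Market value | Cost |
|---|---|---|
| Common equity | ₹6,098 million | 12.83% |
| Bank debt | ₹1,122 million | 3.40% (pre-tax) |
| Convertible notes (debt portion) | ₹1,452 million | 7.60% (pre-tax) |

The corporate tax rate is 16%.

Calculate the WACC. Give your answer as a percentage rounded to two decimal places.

Total capital V = 6098 + 1122 + 1452 = 8672.
Equity: weight = 6098/8672 = 0.7032; cost = 12.83%.
Bank debt: weight = 1122/8672 = 0.1294; after-tax cost = 3.4% × (1 − 16%) = 2.8560%.
Convertible notes (debt portion): weight = 1452/8672 = 0.1674; after-tax cost = 7.6% × (1 − 16%) = 6.3840%.
WACC = 0.7032 × 12.8300% + 0.1294 × 2.8560% + 0.1674 × 6.3840% = 10.4603%.

10.46%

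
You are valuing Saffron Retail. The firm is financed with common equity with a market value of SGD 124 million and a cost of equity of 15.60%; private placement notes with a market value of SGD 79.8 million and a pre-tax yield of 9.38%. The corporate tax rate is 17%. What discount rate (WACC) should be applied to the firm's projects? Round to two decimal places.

Total capital V = 124 + 79.8 = 203.8.
Equity: weight = 124/203.8 = 0.6084; cost = 15.6%.
Private placement notes: weight = 79.8/203.8 = 0.3916; after-tax cost = 9.38% × (1 − 17%) = 7.7854%.
WACC = 0.6084 × 15.6000% + 0.3916 × 7.7854% = 12.5401%.

12.54%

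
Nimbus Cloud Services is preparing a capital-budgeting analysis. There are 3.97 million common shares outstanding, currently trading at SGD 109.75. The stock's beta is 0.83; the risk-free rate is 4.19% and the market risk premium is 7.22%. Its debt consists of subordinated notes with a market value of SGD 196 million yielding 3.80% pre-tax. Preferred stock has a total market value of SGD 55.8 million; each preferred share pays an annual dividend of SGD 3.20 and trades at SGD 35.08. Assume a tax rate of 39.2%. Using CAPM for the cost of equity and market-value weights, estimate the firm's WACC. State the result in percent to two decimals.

Cost of equity via CAPM: Re = 4.19% + 0.83 × 7.22% = 10.1826%.
Cost of preferred: Rp = 3.2 / 35.08 = 9.1220%.
Market value of equity E = 109.75 × 3.97m = 435.7075m.
Total capital V = 435.7075 + 55.8 + 196 = 687.5075.
Equity: weight = 435.7075/687.5075 = 0.6337; cost = 10.1826%.
Preferred: weight = 55.8/687.5075 = 0.0812; cost = 9.122%.
Subordinated notes: weight = 196/687.5075 = 0.2851; after-tax cost = 3.8% × (1 − 39.2%) = 2.3104%.
WACC = 0.6337 × 10.1826% + 0.0812 × 9.1220% + 0.2851 × 2.3104% = 7.8523%.

7.85%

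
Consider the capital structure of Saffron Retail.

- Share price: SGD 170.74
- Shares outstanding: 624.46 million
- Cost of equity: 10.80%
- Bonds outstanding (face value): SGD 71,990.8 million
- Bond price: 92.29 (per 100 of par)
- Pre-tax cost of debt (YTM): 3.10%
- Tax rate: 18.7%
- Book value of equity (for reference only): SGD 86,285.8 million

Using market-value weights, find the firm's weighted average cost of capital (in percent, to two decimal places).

Market value of equity E = 170.74 × 624.46m = 106620.3004m. Market value of debt D = 71990.8m × 92.29/100 = 66440.30932m.
Total capital V = 106620.3004 + 66440.30932 = 173060.60972.
Equity: weight = 106620.3004/173060.60972 = 0.6161; cost = 10.8%.
Bonds outstanding: weight = 66440.30932/173060.60972 = 0.3839; after-tax cost = 3.1% × (1 − 18.7%) = 2.5203%.
WACC = 0.6161 × 10.8000% + 0.3839 × 2.5203% = 7.6213%.

7.62%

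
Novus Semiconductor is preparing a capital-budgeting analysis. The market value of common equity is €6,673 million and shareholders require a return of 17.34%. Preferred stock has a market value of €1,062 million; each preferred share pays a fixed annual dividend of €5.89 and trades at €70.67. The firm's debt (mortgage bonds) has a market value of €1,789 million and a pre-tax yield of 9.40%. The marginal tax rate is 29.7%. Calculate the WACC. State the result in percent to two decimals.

Cost of preferred: Rp = 5.89 / 70.67 = 8.3345%.
Total capital V = 6673 + 1062 + 1789 = 9524.
Equity: weight = 6673/9524 = 0.7007; cost = 17.34%.
Preferred: weight = 1062/9524 = 0.1115; cost = 8.3345%.
Mortgage bonds: weight = 1789/9524 = 0.1878; after-tax cost = 9.4% × (1 − 29.7%) = 6.6082%.
WACC = 0.7007 × 17.3400% + 0.1115 × 8.3345% + 0.1878 × 6.6082% = 14.3199%.

14.32%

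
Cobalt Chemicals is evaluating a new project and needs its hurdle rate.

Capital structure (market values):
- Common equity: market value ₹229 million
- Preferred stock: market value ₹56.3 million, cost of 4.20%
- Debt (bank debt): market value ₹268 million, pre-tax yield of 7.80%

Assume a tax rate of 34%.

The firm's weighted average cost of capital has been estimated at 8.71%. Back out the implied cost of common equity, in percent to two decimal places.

Total capital V = 229 + 56.3 + 268 = 553.3.
Equity weight = 229/553.3 = 0.4139.
Preferred weight = 56.3/553.3 = 0.1018.
Bank debt weight = 268/553.3 = 0.4844.
Debt contribution = 0.4844 × 7.8% × (1 − 34%) = 2.4935%.
Preferred contribution = 0.1018 × 4.2% = 0.4274%.
Required equity contribution = 8.71% − 2.9209% = 5.7891%.
Re = 5.7891% / 0.4139 = 13.9874%.

13.99%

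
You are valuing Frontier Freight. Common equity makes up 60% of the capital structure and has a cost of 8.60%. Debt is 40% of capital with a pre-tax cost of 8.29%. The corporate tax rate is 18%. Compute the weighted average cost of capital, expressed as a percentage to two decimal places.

After-tax cost of debt = 8.29% × (1 − 18%) = 6.7978%.
WACC = 0.600 × 8.6000% + 0.400 × 6.7978% = 7.8791%.

7.88%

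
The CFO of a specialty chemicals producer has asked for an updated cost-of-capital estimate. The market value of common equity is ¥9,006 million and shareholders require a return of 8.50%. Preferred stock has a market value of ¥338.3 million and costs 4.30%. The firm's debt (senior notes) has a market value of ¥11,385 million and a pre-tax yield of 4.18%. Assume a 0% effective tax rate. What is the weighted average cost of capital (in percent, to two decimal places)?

6.06%

Total capital V = 9006 + 338.3 + 11385 = 20729.3.
Equity: weight = 9006/20729.3 = 0.4345; cost = 8.5%.
Preferred: weight = 338.3/20729.3 = 0.0163; cost = 4.3%.
Senior notes: weight = 11385/20729.3 = 0.5492; after-tax cost = 4.18% × (1 − 0%) = 4.1800%.
WACC = 0.4345 × 8.5000% + 0.0163 × 4.3000% + 0.5492 × 4.1800% = 6.0588%.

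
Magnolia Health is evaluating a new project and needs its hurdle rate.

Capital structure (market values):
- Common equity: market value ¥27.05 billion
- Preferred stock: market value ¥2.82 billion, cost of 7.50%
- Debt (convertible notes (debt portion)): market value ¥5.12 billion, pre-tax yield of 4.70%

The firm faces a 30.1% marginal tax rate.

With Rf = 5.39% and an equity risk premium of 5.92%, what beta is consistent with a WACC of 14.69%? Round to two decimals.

2.06

Total capital V = 27.05 + 2.82 + 5.12 = 34.99.
Equity weight = 27.05/34.99 = 0.7731.
Preferred weight = 2.82/34.99 = 0.0806.
Convertible notes (debt portion) weight = 5.12/34.99 = 0.1463.
Debt contribution = 0.1463 × 4.7% × (1 − 30.1%) = 0.4807%.
Preferred contribution = 0.0806 × 7.5% = 0.6045%.
Required equity contribution = 14.69% − 1.0852% = 13.6048%  ⇒  Re = 17.5982%.
CAPM: 17.5982% = 5.39% + β × 5.92%  ⇒  β = 2.0622.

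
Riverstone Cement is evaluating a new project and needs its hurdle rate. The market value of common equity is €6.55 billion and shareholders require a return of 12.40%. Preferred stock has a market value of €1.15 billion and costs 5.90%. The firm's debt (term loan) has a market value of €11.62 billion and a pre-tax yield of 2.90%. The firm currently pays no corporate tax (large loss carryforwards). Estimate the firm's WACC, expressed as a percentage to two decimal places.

Total capital V = 6.55 + 1.15 + 11.62 = 19.32.
Equity: weight = 6.55/19.32 = 0.3390; cost = 12.4%.
Preferred: weight = 1.15/19.32 = 0.0595; cost = 5.9%.
Term loan: weight = 11.62/19.32 = 0.6014; after-tax cost = 2.9% × (1 − 0%) = 2.9000%.
WACC = 0.3390 × 12.4000% + 0.0595 × 5.9000% + 0.6014 × 2.9000% = 6.2993%.

6.30%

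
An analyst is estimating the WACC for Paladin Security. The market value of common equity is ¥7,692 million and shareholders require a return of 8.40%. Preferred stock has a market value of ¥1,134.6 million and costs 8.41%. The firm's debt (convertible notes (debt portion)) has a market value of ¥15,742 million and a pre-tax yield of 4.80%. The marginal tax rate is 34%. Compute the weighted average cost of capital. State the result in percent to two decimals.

5.05%

Total capital V = 7692 + 1134.6 + 15742 = 24568.6.
Equity: weight = 7692/24568.6 = 0.3131; cost = 8.4%.
Preferred: weight = 1134.6/24568.6 = 0.0462; cost = 8.41%.
Convertible notes (debt portion): weight = 15742/24568.6 = 0.6407; after-tax cost = 4.8% × (1 − 34%) = 3.1680%.
WACC = 0.3131 × 8.4000% + 0.0462 × 8.4100% + 0.6407 × 3.1680% = 5.0481%.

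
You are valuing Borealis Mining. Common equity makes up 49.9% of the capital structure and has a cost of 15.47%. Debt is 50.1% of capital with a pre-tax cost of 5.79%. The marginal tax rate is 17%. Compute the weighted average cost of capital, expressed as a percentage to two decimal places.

After-tax cost of debt = 5.79% × (1 − 17%) = 4.8057%.
WACC = 0.499 × 15.4700% + 0.501 × 4.8057% = 10.1272%.

10.13%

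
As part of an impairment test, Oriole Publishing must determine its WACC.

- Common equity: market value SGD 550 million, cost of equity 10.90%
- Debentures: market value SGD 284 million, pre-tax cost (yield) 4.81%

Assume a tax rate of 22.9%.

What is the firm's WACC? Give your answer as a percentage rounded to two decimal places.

Total capital V = 550 + 284 = 834.
Equity: weight = 550/834 = 0.6595; cost = 10.9%.
Debentures: weight = 284/834 = 0.3405; after-tax cost = 4.81% × (1 − 22.9%) = 3.7085%.
WACC = 0.6595 × 10.9000% + 0.3405 × 3.7085% = 8.4511%.

8.45%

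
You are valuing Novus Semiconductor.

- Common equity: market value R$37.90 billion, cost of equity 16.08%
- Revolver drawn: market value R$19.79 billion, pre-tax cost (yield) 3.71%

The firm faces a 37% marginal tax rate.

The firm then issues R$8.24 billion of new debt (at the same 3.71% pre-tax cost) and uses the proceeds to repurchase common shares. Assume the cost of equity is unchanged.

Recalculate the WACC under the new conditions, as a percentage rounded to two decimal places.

9.40%

After the change:
Total capital V = 29.66 + 28.03 = 57.69.
Equity: weight = 29.66/57.69 = 0.5141; cost = 16.08%.
Revolver drawn: weight = 28.03/57.69 = 0.4859; after-tax cost = 3.71% × (1 − 37%) = 2.3373%.
WACC = 0.5141 × 16.0800% + 0.4859 × 2.3373% = 9.4028%.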